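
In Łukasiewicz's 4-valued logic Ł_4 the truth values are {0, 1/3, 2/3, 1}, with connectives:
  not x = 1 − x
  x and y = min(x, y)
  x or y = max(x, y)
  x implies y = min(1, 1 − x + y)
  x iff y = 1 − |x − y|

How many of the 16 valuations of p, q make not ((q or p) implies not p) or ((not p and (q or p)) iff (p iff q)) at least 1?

6

p = 0, q = 0 ↦ 0  <
p = 0, q = 1/3 ↦ 2/3  <
p = 0, q = 2/3 ↦ 2/3  <
p = 0, q = 1 ↦ 0  <
p = 1/3, q = 0 ↦ 2/3  <
p = 1/3, q = 1/3 ↦ 1/3  <
p = 1/3, q = 2/3 ↦ 1  ≥
p = 1/3, q = 1 ↦ 2/3  <
p = 2/3, q = 0 ↦ 1  ≥
p = 2/3, q = 1/3 ↦ 2/3  <
p = 2/3, q = 2/3 ↦ 1/3  <
p = 2/3, q = 1 ↦ 2/3  <
p = 1, q = 0 ↦ 1  ≥
p = 1, q = 1/3 ↦ 1  ≥
p = 1, q = 2/3 ↦ 1  ≥
p = 1, q = 1 ↦ 1  ≥
So 6 of the 16 assignments meet the threshold.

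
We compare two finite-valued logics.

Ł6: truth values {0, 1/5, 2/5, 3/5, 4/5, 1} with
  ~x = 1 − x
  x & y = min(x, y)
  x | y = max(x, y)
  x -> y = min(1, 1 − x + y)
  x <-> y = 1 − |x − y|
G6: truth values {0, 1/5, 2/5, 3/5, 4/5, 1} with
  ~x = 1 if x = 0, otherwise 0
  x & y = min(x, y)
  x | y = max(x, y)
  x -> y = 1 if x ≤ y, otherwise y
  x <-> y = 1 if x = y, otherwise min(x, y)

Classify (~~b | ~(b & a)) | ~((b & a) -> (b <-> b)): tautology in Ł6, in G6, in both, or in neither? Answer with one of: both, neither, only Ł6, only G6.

only G6

In Ł6: at a = 1/5, b = 1/5 the value is 4/5 — not a tautology.
In G6: every assignment gives 1 — tautology.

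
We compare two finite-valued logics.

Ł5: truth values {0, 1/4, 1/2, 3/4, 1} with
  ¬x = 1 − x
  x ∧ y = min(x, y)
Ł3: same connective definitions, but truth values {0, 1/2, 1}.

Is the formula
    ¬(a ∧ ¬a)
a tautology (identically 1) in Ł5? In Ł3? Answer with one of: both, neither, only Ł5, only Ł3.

In Ł5: at a = 1/4 the value is 3/4 — not a tautology.
In Ł3: at a = 1/2 the value is 1/2 — not a tautology.

neither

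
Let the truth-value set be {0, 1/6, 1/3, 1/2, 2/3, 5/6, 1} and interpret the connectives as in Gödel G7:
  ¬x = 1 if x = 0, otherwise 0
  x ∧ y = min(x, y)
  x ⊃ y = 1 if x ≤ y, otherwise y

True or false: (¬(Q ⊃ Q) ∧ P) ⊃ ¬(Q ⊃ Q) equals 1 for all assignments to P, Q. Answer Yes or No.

At P = 1/2, Q = 1/3, for instance:
Q ⊃ Q = 1/3 ⊃ 1/3 = 1
¬(Q ⊃ Q) = ¬1 = 0
¬(Q ⊃ Q) ∧ P = 0 ∧ 1/2 = 0
(¬(Q ⊃ Q) ∧ P) ⊃ ¬(Q ⊃ Q) = 0 ⊃ 0 = 1
and checking the remaining 48 assignments likewise gives ≥ 1 in every case.

Yes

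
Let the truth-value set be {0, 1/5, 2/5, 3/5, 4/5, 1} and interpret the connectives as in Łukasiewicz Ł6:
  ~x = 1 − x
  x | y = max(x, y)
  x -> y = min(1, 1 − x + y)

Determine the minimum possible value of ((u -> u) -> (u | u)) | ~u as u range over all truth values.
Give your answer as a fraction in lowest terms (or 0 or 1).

Take u = 2/5:
u -> u = 2/5 -> 2/5 = 1
u | u = 2/5 | 2/5 = 2/5
(u -> u) -> (u | u) = 1 -> 2/5 = 2/5
~u = ~2/5 = 3/5
((u -> u) -> (u | u)) | ~u = 2/5 | 3/5 = 3/5
No assignment yields a value below 3/5, so this is the minimum.

3/5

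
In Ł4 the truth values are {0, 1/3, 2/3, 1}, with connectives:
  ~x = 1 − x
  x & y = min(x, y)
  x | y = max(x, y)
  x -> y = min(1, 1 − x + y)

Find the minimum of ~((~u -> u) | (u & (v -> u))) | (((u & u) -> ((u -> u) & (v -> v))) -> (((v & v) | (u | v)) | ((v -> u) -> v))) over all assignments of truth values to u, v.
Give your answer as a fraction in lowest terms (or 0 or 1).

1/3

Take u = 1/3, v = 0:
~u = ~1/3 = 2/3
~u -> u = 2/3 -> 1/3 = 2/3
v -> u = 0 -> 1/3 = 1
u & (v -> u) = 1/3 & 1 = 1/3
(~u -> u) | (u & (v -> u)) = 2/3 | 1/3 = 2/3
~((~u -> u) | (u & (v -> u))) = ~2/3 = 1/3
u & u = 1/3 & 1/3 = 1/3
u -> u = 1/3 -> 1/3 = 1
v -> v = 0 -> 0 = 1
(u -> u) & (v -> v) = 1 & 1 = 1
(u & u) -> ((u -> u) & (v -> v)) = 1/3 -> 1 = 1
v & v = 0 & 0 = 0
u | v = 1/3 | 0 = 1/3
(v & v) | (u | v) = 0 | 1/3 = 1/3
v -> u = 0 -> 1/3 = 1
(v -> u) -> v = 1 -> 0 = 0
((v & v) | (u | v)) | ((v -> u) -> v) = 1/3 | 0 = 1/3
((u & u) -> ((u -> u) & (v -> v))) -> (((v & v) | (u | v)) | ((v -> u) -> v)) = 1 -> 1/3 = 1/3
~((~u -> u) | (u & (v -> u))) | (((u & u) -> ((u -> u) & (v -> v))) -> (((v & v) | (u | v)) | ((v -> u) -> v))) = 1/3 | 1/3 = 1/3
No assignment yields a value below 1/3, so this is the minimum.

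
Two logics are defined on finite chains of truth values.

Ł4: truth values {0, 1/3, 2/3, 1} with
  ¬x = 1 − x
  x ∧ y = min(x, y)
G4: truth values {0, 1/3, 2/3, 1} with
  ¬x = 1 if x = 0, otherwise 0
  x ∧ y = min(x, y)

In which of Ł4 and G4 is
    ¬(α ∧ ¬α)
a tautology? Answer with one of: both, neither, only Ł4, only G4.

In Ł4: at α = 1/3 the value is 2/3 — not a tautology.
In G4: every assignment gives 1 — tautology.

only G4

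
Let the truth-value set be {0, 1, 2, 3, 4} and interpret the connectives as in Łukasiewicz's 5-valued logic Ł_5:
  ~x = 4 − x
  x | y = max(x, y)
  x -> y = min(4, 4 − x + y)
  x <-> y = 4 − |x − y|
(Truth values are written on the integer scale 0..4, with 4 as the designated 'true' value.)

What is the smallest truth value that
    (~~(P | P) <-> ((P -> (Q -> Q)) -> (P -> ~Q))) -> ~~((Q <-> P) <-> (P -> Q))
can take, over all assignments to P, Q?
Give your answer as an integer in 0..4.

Take P = 2, Q = 4:
P | P = 2 | 2 = 2
~(P | P) = ~2 = 2
~~(P | P) = ~2 = 2
Q -> Q = 4 -> 4 = 4
P -> (Q -> Q) = 2 -> 4 = 4
~Q = ~4 = 0
P -> ~Q = 2 -> 0 = 2
(P -> (Q -> Q)) -> (P -> ~Q) = 4 -> 2 = 2
~~(P | P) <-> ((P -> (Q -> Q)) -> (P -> ~Q)) = 2 <-> 2 = 4
Q <-> P = 4 <-> 2 = 2
P -> Q = 2 -> 4 = 4
(Q <-> P) <-> (P -> Q) = 2 <-> 4 = 2
~((Q <-> P) <-> (P -> Q)) = ~2 = 2
~~((Q <-> P) <-> (P -> Q)) = ~2 = 2
(~~(P | P) <-> ((P -> (Q -> Q)) -> (P -> ~Q))) -> ~~((Q <-> P) <-> (P -> Q)) = 4 -> 2 = 2
No assignment yields a value below 2, so this is the minimum.

2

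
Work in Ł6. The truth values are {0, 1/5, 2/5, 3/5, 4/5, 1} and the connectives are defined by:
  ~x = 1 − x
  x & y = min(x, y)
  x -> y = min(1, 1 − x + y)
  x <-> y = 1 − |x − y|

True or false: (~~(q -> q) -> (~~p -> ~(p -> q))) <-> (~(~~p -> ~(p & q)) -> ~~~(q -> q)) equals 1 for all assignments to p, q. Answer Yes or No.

No

Counterexample: take p = 1/5, q = 1/5.
q -> q = 1/5 -> 1/5 = 1
~(q -> q) = ~1 = 0
~~(q -> q) = ~0 = 1
~p = ~1/5 = 4/5
~~p = ~4/5 = 1/5
p -> q = 1/5 -> 1/5 = 1
~(p -> q) = ~1 = 0
~~p -> ~(p -> q) = 1/5 -> 0 = 4/5
~~(q -> q) -> (~~p -> ~(p -> q)) = 1 -> 4/5 = 4/5
~p = ~1/5 = 4/5
~~p = ~4/5 = 1/5
p & q = 1/5 & 1/5 = 1/5
~(p & q) = ~1/5 = 4/5
~~p -> ~(p & q) = 1/5 -> 4/5 = 1
~(~~p -> ~(p & q)) = ~1 = 0
q -> q = 1/5 -> 1/5 = 1
~(q -> q) = ~1 = 0
~~(q -> q) = ~0 = 1
~~~(q -> q) = ~1 = 0
~(~~p -> ~(p & q)) -> ~~~(q -> q) = 0 -> 0 = 1
(~~(q -> q) -> (~~p -> ~(p -> q))) <-> (~(~~p -> ~(p & q)) -> ~~~(q -> q)) = 4/5 <-> 1 = 4/5
This gives 4/5 ≠ 1.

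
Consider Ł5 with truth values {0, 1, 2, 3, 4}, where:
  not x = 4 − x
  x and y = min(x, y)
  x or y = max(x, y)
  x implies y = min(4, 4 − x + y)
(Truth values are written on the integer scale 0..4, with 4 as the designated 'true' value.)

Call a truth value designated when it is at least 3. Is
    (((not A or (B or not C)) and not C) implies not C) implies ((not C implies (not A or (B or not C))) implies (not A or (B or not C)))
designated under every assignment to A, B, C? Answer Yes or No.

Counterexample: take A = 2, B = 0, C = 2.
not A = not 2 = 2
not C = not 2 = 2
B or not C = 0 or 2 = 2
not A or (B or not C) = 2 or 2 = 2
not C = not 2 = 2
(not A or (B or not C)) and not C = 2 and 2 = 2
not C = not 2 = 2
((not A or (B or not C)) and not C) implies not C = 2 implies 2 = 4
not C = not 2 = 2
not A = not 2 = 2
not C = not 2 = 2
B or not C = 0 or 2 = 2
not A or (B or not C) = 2 or 2 = 2
not C implies (not A or (B or not C)) = 2 implies 2 = 4
not A = not 2 = 2
not C = not 2 = 2
B or not C = 0 or 2 = 2
not A or (B or not C) = 2 or 2 = 2
(not C implies (not A or (B or not C))) implies (not A or (B or not C)) = 4 implies 2 = 2
(((not A or (B or not C)) and not C) implies not C) implies ((not C implies (not A or (B or not C))) implies (not A or (B or not C))) = 4 implies 2 = 2
This gives 2, which is below 3.

No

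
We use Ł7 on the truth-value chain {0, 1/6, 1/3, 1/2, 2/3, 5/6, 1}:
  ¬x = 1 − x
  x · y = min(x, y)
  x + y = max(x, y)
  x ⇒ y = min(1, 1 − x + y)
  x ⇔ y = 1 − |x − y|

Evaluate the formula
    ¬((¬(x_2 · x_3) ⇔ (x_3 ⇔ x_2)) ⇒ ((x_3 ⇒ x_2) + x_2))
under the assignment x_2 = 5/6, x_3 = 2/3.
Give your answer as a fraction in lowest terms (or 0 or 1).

x_2 · x_3 = 5/6 · 2/3 = 2/3
¬(x_2 · x_3) = ¬2/3 = 1/3
x_3 ⇔ x_2 = 2/3 ⇔ 5/6 = 5/6
¬(x_2 · x_3) ⇔ (x_3 ⇔ x_2) = 1/3 ⇔ 5/6 = 1/2
x_3 ⇒ x_2 = 2/3 ⇒ 5/6 = 1
(x_3 ⇒ x_2) + x_2 = 1 + 5/6 = 1
(¬(x_2 · x_3) ⇔ (x_3 ⇔ x_2)) ⇒ ((x_3 ⇒ x_2) + x_2) = 1/2 ⇒ 1 = 1
¬((¬(x_2 · x_3) ⇔ (x_3 ⇔ x_2)) ⇒ ((x_3 ⇒ x_2) + x_2)) = ¬1 = 0

0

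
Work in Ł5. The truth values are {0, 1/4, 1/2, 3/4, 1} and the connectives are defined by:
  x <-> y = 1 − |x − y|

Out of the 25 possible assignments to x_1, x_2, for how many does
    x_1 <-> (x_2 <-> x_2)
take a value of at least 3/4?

value 1: 5 assignments (counts)
value 3/4: 5 assignments (counts)
value 1/2: 5 assignments
value 1/4: 5 assignments
value 0: 5 assignments
So 10 of the 25 assignments meet the threshold.

10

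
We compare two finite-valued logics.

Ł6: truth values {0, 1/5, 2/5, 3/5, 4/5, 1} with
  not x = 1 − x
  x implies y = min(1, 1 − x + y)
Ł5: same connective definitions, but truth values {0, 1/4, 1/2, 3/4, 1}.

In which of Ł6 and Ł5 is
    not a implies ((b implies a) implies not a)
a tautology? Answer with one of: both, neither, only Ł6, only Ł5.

both

In Ł6: every assignment gives 1 — tautology.
In Ł5: every assignment gives 1 — tautology.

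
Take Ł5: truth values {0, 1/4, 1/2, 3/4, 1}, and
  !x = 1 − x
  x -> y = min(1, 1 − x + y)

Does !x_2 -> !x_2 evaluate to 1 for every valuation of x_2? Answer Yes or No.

Yes

x_2 = 0 ↦ 1
x_2 = 1/4 ↦ 1
x_2 = 1/2 ↦ 1
x_2 = 3/4 ↦ 1
x_2 = 1 ↦ 1
Every assignment gives a value ≥ 1.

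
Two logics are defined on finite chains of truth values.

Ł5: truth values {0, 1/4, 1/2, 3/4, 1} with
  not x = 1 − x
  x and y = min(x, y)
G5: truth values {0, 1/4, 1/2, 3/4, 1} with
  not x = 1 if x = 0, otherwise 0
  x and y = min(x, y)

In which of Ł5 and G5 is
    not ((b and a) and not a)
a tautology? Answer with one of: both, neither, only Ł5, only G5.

In Ł5: at a = 1/4, b = 1/4 the value is 3/4 — not a tautology.
In G5: every assignment gives 1 — tautology.

only G5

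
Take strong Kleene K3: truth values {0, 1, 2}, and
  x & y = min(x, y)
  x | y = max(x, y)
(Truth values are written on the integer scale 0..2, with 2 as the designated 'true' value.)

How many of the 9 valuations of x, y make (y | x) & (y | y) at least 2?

x = 0, y = 0 ↦ 0  <
x = 0, y = 1 ↦ 1  <
x = 0, y = 2 ↦ 2  ≥
x = 1, y = 0 ↦ 0  <
x = 1, y = 1 ↦ 1  <
x = 1, y = 2 ↦ 2  ≥
x = 2, y = 0 ↦ 0  <
x = 2, y = 1 ↦ 1  <
x = 2, y = 2 ↦ 2  ≥
So 3 of the 9 assignments meet the threshold.

3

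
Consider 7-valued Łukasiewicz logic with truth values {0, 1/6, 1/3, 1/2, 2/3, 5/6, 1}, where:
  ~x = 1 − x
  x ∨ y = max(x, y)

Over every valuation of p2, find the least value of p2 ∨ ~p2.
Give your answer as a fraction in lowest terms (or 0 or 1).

Take p2 = 1/2:
~p2 = ~1/2 = 1/2
p2 ∨ ~p2 = 1/2 ∨ 1/2 = 1/2
No assignment yields a value below 1/2, so this is the minimum.

1/2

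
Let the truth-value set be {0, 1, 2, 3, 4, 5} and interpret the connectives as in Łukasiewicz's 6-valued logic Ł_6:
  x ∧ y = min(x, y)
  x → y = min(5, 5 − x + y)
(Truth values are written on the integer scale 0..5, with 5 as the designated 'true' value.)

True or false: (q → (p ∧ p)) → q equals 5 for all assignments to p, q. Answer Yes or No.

Counterexample: take p = 0, q = 0.
p ∧ p = 0 ∧ 0 = 0
q → (p ∧ p) = 0 → 0 = 5
(q → (p ∧ p)) → q = 5 → 0 = 0
This gives 0 ≠ 5.

No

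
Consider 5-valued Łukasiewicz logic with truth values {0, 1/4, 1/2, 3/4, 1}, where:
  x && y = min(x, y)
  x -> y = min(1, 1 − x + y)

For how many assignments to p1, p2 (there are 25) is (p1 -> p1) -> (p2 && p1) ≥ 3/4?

4

value 1: 1 assignment (counts)
value 3/4: 3 assignments (counts)
value 1/2: 5 assignments
value 1/4: 7 assignments
value 0: 9 assignments
So 4 of the 25 assignments meet the threshold.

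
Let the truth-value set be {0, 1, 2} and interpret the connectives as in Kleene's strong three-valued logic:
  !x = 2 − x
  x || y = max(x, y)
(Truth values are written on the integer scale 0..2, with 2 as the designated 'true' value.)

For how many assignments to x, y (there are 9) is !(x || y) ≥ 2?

1

x = 0, y = 0 ↦ 2  ≥
x = 0, y = 1 ↦ 1  <
x = 0, y = 2 ↦ 0  <
x = 1, y = 0 ↦ 1  <
x = 1, y = 1 ↦ 1  <
x = 1, y = 2 ↦ 0  <
x = 2, y = 0 ↦ 0  <
x = 2, y = 1 ↦ 0  <
x = 2, y = 2 ↦ 0  <
So 1 of the 9 assignments meets the threshold.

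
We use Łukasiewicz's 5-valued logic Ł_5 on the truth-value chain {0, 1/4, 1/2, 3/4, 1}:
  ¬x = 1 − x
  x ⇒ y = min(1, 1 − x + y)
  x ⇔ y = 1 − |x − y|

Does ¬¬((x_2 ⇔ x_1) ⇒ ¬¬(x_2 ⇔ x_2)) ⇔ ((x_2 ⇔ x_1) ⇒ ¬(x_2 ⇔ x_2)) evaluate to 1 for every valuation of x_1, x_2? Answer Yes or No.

Counterexample: take x_1 = 0, x_2 = 0.
x_2 ⇔ x_1 = 0 ⇔ 0 = 1
x_2 ⇔ x_2 = 0 ⇔ 0 = 1
¬(x_2 ⇔ x_2) = ¬1 = 0
¬¬(x_2 ⇔ x_2) = ¬0 = 1
(x_2 ⇔ x_1) ⇒ ¬¬(x_2 ⇔ x_2) = 1 ⇒ 1 = 1
¬((x_2 ⇔ x_1) ⇒ ¬¬(x_2 ⇔ x_2)) = ¬1 = 0
¬¬((x_2 ⇔ x_1) ⇒ ¬¬(x_2 ⇔ x_2)) = ¬0 = 1
x_2 ⇔ x_1 = 0 ⇔ 0 = 1
x_2 ⇔ x_2 = 0 ⇔ 0 = 1
¬(x_2 ⇔ x_2) = ¬1 = 0
(x_2 ⇔ x_1) ⇒ ¬(x_2 ⇔ x_2) = 1 ⇒ 0 = 0
¬¬((x_2 ⇔ x_1) ⇒ ¬¬(x_2 ⇔ x_2)) ⇔ ((x_2 ⇔ x_1) ⇒ ¬(x_2 ⇔ x_2)) = 1 ⇔ 0 = 0
This gives 0 ≠ 1.

No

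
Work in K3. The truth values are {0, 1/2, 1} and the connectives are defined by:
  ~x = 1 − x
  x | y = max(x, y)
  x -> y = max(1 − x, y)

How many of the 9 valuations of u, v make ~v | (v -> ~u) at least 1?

u = 0, v = 0 ↦ 1  ≥
u = 0, v = 1/2 ↦ 1  ≥
u = 0, v = 1 ↦ 1  ≥
u = 1/2, v = 0 ↦ 1  ≥
u = 1/2, v = 1/2 ↦ 1/2  <
u = 1/2, v = 1 ↦ 1/2  <
u = 1, v = 0 ↦ 1  ≥
u = 1, v = 1/2 ↦ 1/2  <
u = 1, v = 1 ↦ 0  <
So 5 of the 9 assignments meet the threshold.

5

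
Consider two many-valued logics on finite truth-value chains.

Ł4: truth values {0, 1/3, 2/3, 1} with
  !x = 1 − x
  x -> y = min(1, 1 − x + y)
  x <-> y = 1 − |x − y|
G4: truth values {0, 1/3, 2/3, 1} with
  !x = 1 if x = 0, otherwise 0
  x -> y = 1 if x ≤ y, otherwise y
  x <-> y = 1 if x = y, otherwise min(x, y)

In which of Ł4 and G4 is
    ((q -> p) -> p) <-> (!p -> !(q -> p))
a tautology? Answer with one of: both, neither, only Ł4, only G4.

In Ł4: every assignment gives 1 — tautology.
In G4: at p = 1/3, q = 0 the value is 1/3 — not a tautology.

only Ł4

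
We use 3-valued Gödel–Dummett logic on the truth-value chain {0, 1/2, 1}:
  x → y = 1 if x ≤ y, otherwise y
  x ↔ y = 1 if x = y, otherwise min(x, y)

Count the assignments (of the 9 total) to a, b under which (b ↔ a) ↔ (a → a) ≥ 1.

3

a = 0, b = 0 ↦ 1  ≥
a = 0, b = 1/2 ↦ 0  <
a = 0, b = 1 ↦ 0  <
a = 1/2, b = 0 ↦ 0  <
a = 1/2, b = 1/2 ↦ 1  ≥
a = 1/2, b = 1 ↦ 1/2  <
a = 1, b = 0 ↦ 0  <
a = 1, b = 1/2 ↦ 1/2  <
a = 1, b = 1 ↦ 1  ≥
So 3 of the 9 assignments meet the threshold.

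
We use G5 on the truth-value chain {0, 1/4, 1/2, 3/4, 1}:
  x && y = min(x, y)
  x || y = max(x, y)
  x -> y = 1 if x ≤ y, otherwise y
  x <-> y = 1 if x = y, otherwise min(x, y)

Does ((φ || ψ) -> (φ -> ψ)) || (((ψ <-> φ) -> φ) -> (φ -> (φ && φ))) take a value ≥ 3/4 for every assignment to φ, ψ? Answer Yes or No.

At φ = 0, ψ = 1/2, for instance:
φ || ψ = 0 || 1/2 = 1/2
φ -> ψ = 0 -> 1/2 = 1
(φ || ψ) -> (φ -> ψ) = 1/2 -> 1 = 1
ψ <-> φ = 1/2 <-> 0 = 0
(ψ <-> φ) -> φ = 0 -> 0 = 1
φ && φ = 0 && 0 = 0
φ -> (φ && φ) = 0 -> 0 = 1
((ψ <-> φ) -> φ) -> (φ -> (φ && φ)) = 1 -> 1 = 1
((φ || ψ) -> (φ -> ψ)) || (((ψ <-> φ) -> φ) -> (φ -> (φ && φ))) = 1 || 1 = 1
and checking the remaining 24 assignments likewise gives ≥ 3/4 in every case.

Yes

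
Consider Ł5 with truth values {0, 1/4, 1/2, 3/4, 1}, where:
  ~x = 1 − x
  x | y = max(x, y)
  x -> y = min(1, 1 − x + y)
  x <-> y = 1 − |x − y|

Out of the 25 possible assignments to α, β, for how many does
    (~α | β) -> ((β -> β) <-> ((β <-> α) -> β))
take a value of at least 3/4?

21

value 1: 21 assignments (counts)
value 1/2: 3 assignments
value 0: 1 assignment
So 21 of the 25 assignments meet the threshold.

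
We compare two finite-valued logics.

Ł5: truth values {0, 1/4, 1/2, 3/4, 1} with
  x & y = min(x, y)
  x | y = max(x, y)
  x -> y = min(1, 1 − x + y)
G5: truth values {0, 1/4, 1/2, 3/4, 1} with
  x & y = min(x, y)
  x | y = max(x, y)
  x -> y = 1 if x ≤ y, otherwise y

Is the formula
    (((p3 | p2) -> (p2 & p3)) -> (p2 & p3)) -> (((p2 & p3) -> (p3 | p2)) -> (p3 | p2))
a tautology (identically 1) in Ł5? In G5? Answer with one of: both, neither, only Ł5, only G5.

In Ł5: every assignment gives 1 — tautology.
In G5: at p2 = 0, p3 = 1/4 the value is 1/4 — not a tautology.

only Ł5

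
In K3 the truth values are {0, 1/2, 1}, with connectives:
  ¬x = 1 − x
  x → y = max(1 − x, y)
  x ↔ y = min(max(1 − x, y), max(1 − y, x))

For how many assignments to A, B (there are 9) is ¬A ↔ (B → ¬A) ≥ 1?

4

A = 0, B = 0 ↦ 1  ≥
A = 0, B = 1/2 ↦ 1  ≥
A = 0, B = 1 ↦ 1  ≥
A = 1/2, B = 0 ↦ 1/2  <
A = 1/2, B = 1/2 ↦ 1/2  <
A = 1/2, B = 1 ↦ 1/2  <
A = 1, B = 0 ↦ 0  <
A = 1, B = 1/2 ↦ 1/2  <
A = 1, B = 1 ↦ 1  ≥
So 4 of the 9 assignments meet the threshold.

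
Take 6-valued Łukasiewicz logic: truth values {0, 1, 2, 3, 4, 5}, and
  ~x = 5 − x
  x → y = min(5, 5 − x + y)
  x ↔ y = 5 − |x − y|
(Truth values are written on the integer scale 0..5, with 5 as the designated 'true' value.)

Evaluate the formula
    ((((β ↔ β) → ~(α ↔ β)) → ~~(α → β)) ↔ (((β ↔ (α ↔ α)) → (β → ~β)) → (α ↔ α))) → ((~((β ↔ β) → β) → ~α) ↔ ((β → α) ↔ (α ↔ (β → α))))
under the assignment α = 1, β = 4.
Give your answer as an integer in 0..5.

3

β ↔ β = 4 ↔ 4 = 5
α ↔ β = 1 ↔ 4 = 2
~(α ↔ β) = ~2 = 3
(β ↔ β) → ~(α ↔ β) = 5 → 3 = 3
α → β = 1 → 4 = 5
~(α → β) = ~5 = 0
~~(α → β) = ~0 = 5
((β ↔ β) → ~(α ↔ β)) → ~~(α → β) = 3 → 5 = 5
α ↔ α = 1 ↔ 1 = 5
β ↔ (α ↔ α) = 4 ↔ 5 = 4
~β = ~4 = 1
β → ~β = 4 → 1 = 2
(β ↔ (α ↔ α)) → (β → ~β) = 4 → 2 = 3
α ↔ α = 1 ↔ 1 = 5
((β ↔ (α ↔ α)) → (β → ~β)) → (α ↔ α) = 3 → 5 = 5
(((β ↔ β) → ~(α ↔ β)) → ~~(α → β)) ↔ (((β ↔ (α ↔ α)) → (β → ~β)) → (α ↔ α)) = 5 ↔ 5 = 5
β ↔ β = 4 ↔ 4 = 5
(β ↔ β) → β = 5 → 4 = 4
~((β ↔ β) → β) = ~4 = 1
~α = ~1 = 4
~((β ↔ β) → β) → ~α = 1 → 4 = 5
β → α = 4 → 1 = 2
β → α = 4 → 1 = 2
α ↔ (β → α) = 1 ↔ 2 = 4
(β → α) ↔ (α ↔ (β → α)) = 2 ↔ 4 = 3
(~((β ↔ β) → β) → ~α) ↔ ((β → α) ↔ (α ↔ (β → α))) = 5 ↔ 3 = 3
((((β ↔ β) → ~(α ↔ β)) → ~~(α → β)) ↔ (((β ↔ (α ↔ α)) → (β → ~β)) → (α ↔ α))) → ((~((β ↔ β) → β) → ~α) ↔ ((β → α) ↔ (α ↔ (β → α)))) = 5 → 3 = 3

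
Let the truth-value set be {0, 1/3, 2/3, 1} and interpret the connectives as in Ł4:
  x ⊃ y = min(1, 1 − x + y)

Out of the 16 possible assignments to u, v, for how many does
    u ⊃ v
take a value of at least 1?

u = 0, v = 0 ↦ 1  ≥
u = 0, v = 1/3 ↦ 1  ≥
u = 0, v = 2/3 ↦ 1  ≥
u = 0, v = 1 ↦ 1  ≥
u = 1/3, v = 0 ↦ 2/3  <
u = 1/3, v = 1/3 ↦ 1  ≥
u = 1/3, v = 2/3 ↦ 1  ≥
u = 1/3, v = 1 ↦ 1  ≥
u = 2/3, v = 0 ↦ 1/3  <
u = 2/3, v = 1/3 ↦ 2/3  <
u = 2/3, v = 2/3 ↦ 1  ≥
u = 2/3, v = 1 ↦ 1  ≥
u = 1, v = 0 ↦ 0  <
u = 1, v = 1/3 ↦ 1/3  <
u = 1, v = 2/3 ↦ 2/3  <
u = 1, v = 1 ↦ 1  ≥
So 10 of the 16 assignments meet the threshold.

10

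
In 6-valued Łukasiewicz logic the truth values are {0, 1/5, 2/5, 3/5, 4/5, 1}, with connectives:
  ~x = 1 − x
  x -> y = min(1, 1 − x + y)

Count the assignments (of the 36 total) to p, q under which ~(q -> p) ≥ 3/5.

6

value 1: 1 assignment (counts)
value 4/5: 2 assignments (counts)
value 3/5: 3 assignments (counts)
value 2/5: 4 assignments
value 1/5: 5 assignments
value 0: 21 assignments
So 6 of the 36 assignments meet the threshold.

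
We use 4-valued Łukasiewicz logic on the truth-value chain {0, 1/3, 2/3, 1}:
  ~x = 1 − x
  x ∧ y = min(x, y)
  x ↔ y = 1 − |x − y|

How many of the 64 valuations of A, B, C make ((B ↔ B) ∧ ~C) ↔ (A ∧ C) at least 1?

value 1: 8 assignments (counts)
value 2/3: 28 assignments
value 1/3: 8 assignments
value 0: 20 assignments
So 8 of the 64 assignments meet the threshold.

8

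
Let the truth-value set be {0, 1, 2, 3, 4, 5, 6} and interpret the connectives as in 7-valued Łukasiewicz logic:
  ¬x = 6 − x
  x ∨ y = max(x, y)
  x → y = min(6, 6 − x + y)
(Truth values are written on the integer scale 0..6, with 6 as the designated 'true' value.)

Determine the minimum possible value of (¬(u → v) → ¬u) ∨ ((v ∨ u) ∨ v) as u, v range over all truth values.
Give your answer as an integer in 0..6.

Take u = 4, v = 0:
u → v = 4 → 0 = 2
¬(u → v) = ¬2 = 4
¬u = ¬4 = 2
¬(u → v) → ¬u = 4 → 2 = 4
v ∨ u = 0 ∨ 4 = 4
(v ∨ u) ∨ v = 4 ∨ 0 = 4
(¬(u → v) → ¬u) ∨ ((v ∨ u) ∨ v) = 4 ∨ 4 = 4
No assignment yields a value below 4, so this is the minimum.

4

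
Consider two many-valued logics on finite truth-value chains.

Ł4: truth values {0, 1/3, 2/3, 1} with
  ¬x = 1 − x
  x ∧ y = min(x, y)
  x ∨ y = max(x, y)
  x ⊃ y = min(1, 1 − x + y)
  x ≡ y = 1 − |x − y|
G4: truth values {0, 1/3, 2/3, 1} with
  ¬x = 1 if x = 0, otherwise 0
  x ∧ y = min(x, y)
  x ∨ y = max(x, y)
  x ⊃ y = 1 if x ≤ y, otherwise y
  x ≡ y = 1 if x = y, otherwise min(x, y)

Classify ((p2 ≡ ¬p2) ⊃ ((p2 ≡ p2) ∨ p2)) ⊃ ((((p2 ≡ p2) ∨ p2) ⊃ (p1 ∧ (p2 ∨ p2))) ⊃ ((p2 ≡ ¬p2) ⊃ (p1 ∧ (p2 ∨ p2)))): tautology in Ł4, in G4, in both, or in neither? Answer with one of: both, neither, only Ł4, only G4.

both

In Ł4: every assignment gives 1 — tautology.
In G4: every assignment gives 1 — tautology.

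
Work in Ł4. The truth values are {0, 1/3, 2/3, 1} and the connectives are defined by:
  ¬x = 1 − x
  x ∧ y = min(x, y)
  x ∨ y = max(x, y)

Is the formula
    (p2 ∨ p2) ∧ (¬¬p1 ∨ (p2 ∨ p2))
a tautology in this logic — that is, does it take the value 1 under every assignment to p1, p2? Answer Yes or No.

Counterexample: take p1 = 0, p2 = 0.
p2 ∨ p2 = 0 ∨ 0 = 0
¬p1 = ¬0 = 1
¬¬p1 = ¬1 = 0
¬¬p1 ∨ (p2 ∨ p2) = 0 ∨ 0 = 0
(p2 ∨ p2) ∧ (¬¬p1 ∨ (p2 ∨ p2)) = 0 ∧ 0 = 0
This gives 0 ≠ 1.

No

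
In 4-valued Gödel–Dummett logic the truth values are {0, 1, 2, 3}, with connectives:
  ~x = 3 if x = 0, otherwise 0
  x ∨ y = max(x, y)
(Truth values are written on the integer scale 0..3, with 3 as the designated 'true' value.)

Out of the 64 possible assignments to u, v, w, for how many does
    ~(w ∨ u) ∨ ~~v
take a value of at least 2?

value 3: 49 assignments (counts)
value 0: 15 assignments
So 49 of the 64 assignments meet the threshold.

49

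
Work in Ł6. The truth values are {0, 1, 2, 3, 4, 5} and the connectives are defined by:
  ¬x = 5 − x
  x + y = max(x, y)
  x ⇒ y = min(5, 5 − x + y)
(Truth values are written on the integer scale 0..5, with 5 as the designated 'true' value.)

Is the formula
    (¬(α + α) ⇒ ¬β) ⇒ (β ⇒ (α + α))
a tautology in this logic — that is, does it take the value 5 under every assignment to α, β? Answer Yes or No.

Yes

At α = 3, β = 3, for instance:
α + α = 3 + 3 = 3
¬(α + α) = ¬3 = 2
¬β = ¬3 = 2
¬(α + α) ⇒ ¬β = 2 ⇒ 2 = 5
β ⇒ (α + α) = 3 ⇒ 3 = 5
(¬(α + α) ⇒ ¬β) ⇒ (β ⇒ (α + α)) = 5 ⇒ 5 = 5
and checking the remaining 35 assignments likewise gives ≥ 5 in every case.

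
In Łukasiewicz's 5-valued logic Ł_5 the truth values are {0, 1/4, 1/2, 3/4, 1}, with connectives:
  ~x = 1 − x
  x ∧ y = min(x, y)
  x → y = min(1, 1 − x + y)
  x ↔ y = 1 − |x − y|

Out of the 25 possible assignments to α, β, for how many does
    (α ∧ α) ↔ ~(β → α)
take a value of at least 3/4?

value 1: 3 assignments (counts)
value 3/4: 5 assignments (counts)
value 1/2: 6 assignments
value 1/4: 5 assignments
value 0: 6 assignments
So 8 of the 25 assignments meet the threshold.

8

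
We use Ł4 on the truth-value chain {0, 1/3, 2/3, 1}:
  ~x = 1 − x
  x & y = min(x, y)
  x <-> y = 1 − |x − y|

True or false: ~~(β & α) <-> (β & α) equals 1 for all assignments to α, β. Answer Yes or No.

α = 0, β = 0 ↦ 1
α = 0, β = 1/3 ↦ 1
α = 0, β = 2/3 ↦ 1
α = 0, β = 1 ↦ 1
α = 1/3, β = 0 ↦ 1
α = 1/3, β = 1/3 ↦ 1
α = 1/3, β = 2/3 ↦ 1
α = 1/3, β = 1 ↦ 1
α = 2/3, β = 0 ↦ 1
α = 2/3, β = 1/3 ↦ 1
α = 2/3, β = 2/3 ↦ 1
α = 2/3, β = 1 ↦ 1
α = 1, β = 0 ↦ 1
α = 1, β = 1/3 ↦ 1
α = 1, β = 2/3 ↦ 1
α = 1, β = 1 ↦ 1
Every assignment gives a value ≥ 1.

Yes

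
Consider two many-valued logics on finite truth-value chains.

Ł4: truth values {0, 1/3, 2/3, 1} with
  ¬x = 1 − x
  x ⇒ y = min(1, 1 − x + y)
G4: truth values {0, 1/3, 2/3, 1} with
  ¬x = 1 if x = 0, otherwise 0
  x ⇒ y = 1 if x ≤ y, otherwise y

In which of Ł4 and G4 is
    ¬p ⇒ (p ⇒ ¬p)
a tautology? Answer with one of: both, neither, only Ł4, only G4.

In Ł4: every assignment gives 1 — tautology.
In G4: every assignment gives 1 — tautology.

both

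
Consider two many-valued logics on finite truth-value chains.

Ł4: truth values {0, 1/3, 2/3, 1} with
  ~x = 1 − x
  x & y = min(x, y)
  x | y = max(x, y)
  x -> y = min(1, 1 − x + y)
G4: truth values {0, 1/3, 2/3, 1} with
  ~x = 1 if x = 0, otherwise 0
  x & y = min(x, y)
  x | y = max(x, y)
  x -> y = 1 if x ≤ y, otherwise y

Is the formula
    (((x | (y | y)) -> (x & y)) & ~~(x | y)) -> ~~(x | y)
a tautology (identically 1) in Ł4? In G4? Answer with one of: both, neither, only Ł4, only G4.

In Ł4: every assignment gives 1 — tautology.
In G4: every assignment gives 1 — tautology.

both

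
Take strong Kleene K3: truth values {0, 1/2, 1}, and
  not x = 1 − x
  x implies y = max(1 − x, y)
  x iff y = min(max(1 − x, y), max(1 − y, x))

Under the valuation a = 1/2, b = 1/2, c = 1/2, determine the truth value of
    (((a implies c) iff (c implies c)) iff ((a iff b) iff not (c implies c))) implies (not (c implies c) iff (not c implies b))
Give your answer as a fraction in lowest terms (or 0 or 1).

a implies c = 1/2 implies 1/2 = 1/2
c implies c = 1/2 implies 1/2 = 1/2
(a implies c) iff (c implies c) = 1/2 iff 1/2 = 1/2
a iff b = 1/2 iff 1/2 = 1/2
c implies c = 1/2 implies 1/2 = 1/2
not (c implies c) = not 1/2 = 1/2
(a iff b) iff not (c implies c) = 1/2 iff 1/2 = 1/2
((a implies c) iff (c implies c)) iff ((a iff b) iff not (c implies c)) = 1/2 iff 1/2 = 1/2
c implies c = 1/2 implies 1/2 = 1/2
not (c implies c) = not 1/2 = 1/2
not c = not 1/2 = 1/2
not c implies b = 1/2 implies 1/2 = 1/2
not (c implies c) iff (not c implies b) = 1/2 iff 1/2 = 1/2
(((a implies c) iff (c implies c)) iff ((a iff b) iff not (c implies c))) implies (not (c implies c) iff (not c implies b)) = 1/2 implies 1/2 = 1/2

1/2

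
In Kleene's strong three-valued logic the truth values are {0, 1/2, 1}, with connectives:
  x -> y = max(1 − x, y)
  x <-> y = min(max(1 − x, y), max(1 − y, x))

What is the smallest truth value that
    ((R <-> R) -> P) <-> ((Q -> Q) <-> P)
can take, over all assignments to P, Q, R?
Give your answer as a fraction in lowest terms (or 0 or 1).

Take P = 0, Q = 0, R = 1/2:
R <-> R = 1/2 <-> 1/2 = 1/2
(R <-> R) -> P = 1/2 -> 0 = 1/2
Q -> Q = 0 -> 0 = 1
(Q -> Q) <-> P = 1 <-> 0 = 0
((R <-> R) -> P) <-> ((Q -> Q) <-> P) = 1/2 <-> 0 = 1/2
No assignment yields a value below 1/2, so this is the minimum.

1/2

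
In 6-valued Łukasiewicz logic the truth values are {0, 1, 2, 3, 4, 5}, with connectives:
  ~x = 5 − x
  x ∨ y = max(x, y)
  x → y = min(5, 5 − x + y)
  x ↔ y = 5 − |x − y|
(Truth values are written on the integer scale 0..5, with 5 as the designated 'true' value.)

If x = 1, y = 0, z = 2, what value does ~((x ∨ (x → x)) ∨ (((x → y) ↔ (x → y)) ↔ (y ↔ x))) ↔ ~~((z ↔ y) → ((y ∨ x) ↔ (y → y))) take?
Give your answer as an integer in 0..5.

2

x → x = 1 → 1 = 5
x ∨ (x → x) = 1 ∨ 5 = 5
x → y = 1 → 0 = 4
x → y = 1 → 0 = 4
(x → y) ↔ (x → y) = 4 ↔ 4 = 5
y ↔ x = 0 ↔ 1 = 4
((x → y) ↔ (x → y)) ↔ (y ↔ x) = 5 ↔ 4 = 4
(x ∨ (x → x)) ∨ (((x → y) ↔ (x → y)) ↔ (y ↔ x)) = 5 ∨ 4 = 5
~((x ∨ (x → x)) ∨ (((x → y) ↔ (x → y)) ↔ (y ↔ x))) = ~5 = 0
z ↔ y = 2 ↔ 0 = 3
y ∨ x = 0 ∨ 1 = 1
y → y = 0 → 0 = 5
(y ∨ x) ↔ (y → y) = 1 ↔ 5 = 1
(z ↔ y) → ((y ∨ x) ↔ (y → y)) = 3 → 1 = 3
~((z ↔ y) → ((y ∨ x) ↔ (y → y))) = ~3 = 2
~~((z ↔ y) → ((y ∨ x) ↔ (y → y))) = ~2 = 3
~((x ∨ (x → x)) ∨ (((x → y) ↔ (x → y)) ↔ (y ↔ x))) ↔ ~~((z ↔ y) → ((y ∨ x) ↔ (y → y))) = 0 ↔ 3 = 2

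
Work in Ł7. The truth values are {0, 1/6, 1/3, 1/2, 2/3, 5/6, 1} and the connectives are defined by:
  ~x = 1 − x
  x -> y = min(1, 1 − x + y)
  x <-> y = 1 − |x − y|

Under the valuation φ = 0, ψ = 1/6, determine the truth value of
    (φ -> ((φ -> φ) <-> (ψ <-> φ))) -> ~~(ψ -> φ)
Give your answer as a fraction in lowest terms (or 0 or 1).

5/6

φ -> φ = 0 -> 0 = 1
ψ <-> φ = 1/6 <-> 0 = 5/6
(φ -> φ) <-> (ψ <-> φ) = 1 <-> 5/6 = 5/6
φ -> ((φ -> φ) <-> (ψ <-> φ)) = 0 -> 5/6 = 1
ψ -> φ = 1/6 -> 0 = 5/6
~(ψ -> φ) = ~5/6 = 1/6
~~(ψ -> φ) = ~1/6 = 5/6
(φ -> ((φ -> φ) <-> (ψ <-> φ))) -> ~~(ψ -> φ) = 1 -> 5/6 = 5/6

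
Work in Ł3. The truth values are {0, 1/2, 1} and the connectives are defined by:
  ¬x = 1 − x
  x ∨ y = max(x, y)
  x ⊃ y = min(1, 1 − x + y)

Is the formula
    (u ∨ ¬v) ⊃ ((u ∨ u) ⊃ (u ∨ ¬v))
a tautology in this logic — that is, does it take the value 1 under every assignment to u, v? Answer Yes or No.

u = 0, v = 0 ↦ 1
u = 0, v = 1/2 ↦ 1
u = 0, v = 1 ↦ 1
u = 1/2, v = 0 ↦ 1
u = 1/2, v = 1/2 ↦ 1
u = 1/2, v = 1 ↦ 1
u = 1, v = 0 ↦ 1
u = 1, v = 1/2 ↦ 1
u = 1, v = 1 ↦ 1
Every assignment gives a value ≥ 1.

Yes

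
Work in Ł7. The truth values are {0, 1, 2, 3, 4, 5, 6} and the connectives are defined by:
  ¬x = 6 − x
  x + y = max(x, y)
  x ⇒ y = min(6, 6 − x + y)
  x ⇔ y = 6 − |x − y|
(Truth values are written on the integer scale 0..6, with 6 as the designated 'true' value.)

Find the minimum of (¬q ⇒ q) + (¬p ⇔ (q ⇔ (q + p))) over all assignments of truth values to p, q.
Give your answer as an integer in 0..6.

4

Take p = 2, q = 2:
¬q = ¬2 = 4
¬q ⇒ q = 4 ⇒ 2 = 4
¬p = ¬2 = 4
q + p = 2 + 2 = 2
q ⇔ (q + p) = 2 ⇔ 2 = 6
¬p ⇔ (q ⇔ (q + p)) = 4 ⇔ 6 = 4
(¬q ⇒ q) + (¬p ⇔ (q ⇔ (q + p))) = 4 + 4 = 4
No assignment yields a value below 4, so this is the minimum.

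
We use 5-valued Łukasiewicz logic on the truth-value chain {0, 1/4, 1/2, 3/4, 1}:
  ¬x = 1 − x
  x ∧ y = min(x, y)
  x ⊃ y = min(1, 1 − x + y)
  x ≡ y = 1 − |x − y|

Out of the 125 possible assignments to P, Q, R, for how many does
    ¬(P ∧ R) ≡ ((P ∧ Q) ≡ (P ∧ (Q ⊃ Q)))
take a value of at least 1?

51

value 1: 51 assignments (counts)
value 3/4: 41 assignments
value 1/2: 22 assignments
value 1/4: 9 assignments
value 0: 2 assignments
So 51 of the 125 assignments meet the threshold.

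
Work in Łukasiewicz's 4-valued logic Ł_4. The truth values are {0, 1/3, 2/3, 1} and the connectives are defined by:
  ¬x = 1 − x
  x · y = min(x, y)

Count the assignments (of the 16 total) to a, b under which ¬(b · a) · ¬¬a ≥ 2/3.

a = 0, b = 0 ↦ 0  <
a = 0, b = 1/3 ↦ 0  <
a = 0, b = 2/3 ↦ 0  <
a = 0, b = 1 ↦ 0  <
a = 1/3, b = 0 ↦ 1/3  <
a = 1/3, b = 1/3 ↦ 1/3  <
a = 1/3, b = 2/3 ↦ 1/3  <
a = 1/3, b = 1 ↦ 1/3  <
a = 2/3, b = 0 ↦ 2/3  ≥
a = 2/3, b = 1/3 ↦ 2/3  ≥
a = 2/3, b = 2/3 ↦ 1/3  <
a = 2/3, b = 1 ↦ 1/3  <
a = 1, b = 0 ↦ 1  ≥
a = 1, b = 1/3 ↦ 2/3  ≥
a = 1, b = 2/3 ↦ 1/3  <
a = 1, b = 1 ↦ 0  <
So 4 of the 16 assignments meet the threshold.

4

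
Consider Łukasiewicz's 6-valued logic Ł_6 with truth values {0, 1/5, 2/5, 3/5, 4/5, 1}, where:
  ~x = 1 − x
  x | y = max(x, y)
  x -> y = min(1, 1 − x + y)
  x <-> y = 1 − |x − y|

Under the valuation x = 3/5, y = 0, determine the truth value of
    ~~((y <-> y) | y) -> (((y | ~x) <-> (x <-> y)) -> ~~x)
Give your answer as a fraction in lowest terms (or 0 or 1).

3/5

y <-> y = 0 <-> 0 = 1
(y <-> y) | y = 1 | 0 = 1
~((y <-> y) | y) = ~1 = 0
~~((y <-> y) | y) = ~0 = 1
~x = ~3/5 = 2/5
y | ~x = 0 | 2/5 = 2/5
x <-> y = 3/5 <-> 0 = 2/5
(y | ~x) <-> (x <-> y) = 2/5 <-> 2/5 = 1
~x = ~3/5 = 2/5
~~x = ~2/5 = 3/5
((y | ~x) <-> (x <-> y)) -> ~~x = 1 -> 3/5 = 3/5
~~((y <-> y) | y) -> (((y | ~x) <-> (x <-> y)) -> ~~x) = 1 -> 3/5 = 3/5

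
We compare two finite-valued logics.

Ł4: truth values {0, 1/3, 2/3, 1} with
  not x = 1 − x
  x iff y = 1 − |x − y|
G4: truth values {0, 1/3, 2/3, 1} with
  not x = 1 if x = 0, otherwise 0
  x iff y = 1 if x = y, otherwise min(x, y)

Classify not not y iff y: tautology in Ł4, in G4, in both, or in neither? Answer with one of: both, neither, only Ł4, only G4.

only Ł4

In Ł4: every assignment gives 1 — tautology.
In G4: at y = 1/3 the value is 1/3 — not a tautology.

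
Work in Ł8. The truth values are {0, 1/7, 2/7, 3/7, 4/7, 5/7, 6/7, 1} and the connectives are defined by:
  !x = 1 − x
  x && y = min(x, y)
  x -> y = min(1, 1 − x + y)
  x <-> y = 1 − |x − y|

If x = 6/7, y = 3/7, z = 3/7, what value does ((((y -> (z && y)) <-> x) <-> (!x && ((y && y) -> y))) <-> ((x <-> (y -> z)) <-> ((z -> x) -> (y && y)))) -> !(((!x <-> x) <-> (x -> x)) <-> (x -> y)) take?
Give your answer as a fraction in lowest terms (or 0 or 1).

4/7

z && y = 3/7 && 3/7 = 3/7
y -> (z && y) = 3/7 -> 3/7 = 1
(y -> (z && y)) <-> x = 1 <-> 6/7 = 6/7
!x = !6/7 = 1/7
y && y = 3/7 && 3/7 = 3/7
(y && y) -> y = 3/7 -> 3/7 = 1
!x && ((y && y) -> y) = 1/7 && 1 = 1/7
((y -> (z && y)) <-> x) <-> (!x && ((y && y) -> y)) = 6/7 <-> 1/7 = 2/7
y -> z = 3/7 -> 3/7 = 1
x <-> (y -> z) = 6/7 <-> 1 = 6/7
z -> x = 3/7 -> 6/7 = 1
y && y = 3/7 && 3/7 = 3/7
(z -> x) -> (y && y) = 1 -> 3/7 = 3/7
(x <-> (y -> z)) <-> ((z -> x) -> (y && y)) = 6/7 <-> 3/7 = 4/7
(((y -> (z && y)) <-> x) <-> (!x && ((y && y) -> y))) <-> ((x <-> (y -> z)) <-> ((z -> x) -> (y && y))) = 2/7 <-> 4/7 = 5/7
!x = !6/7 = 1/7
!x <-> x = 1/7 <-> 6/7 = 2/7
x -> x = 6/7 -> 6/7 = 1
(!x <-> x) <-> (x -> x) = 2/7 <-> 1 = 2/7
x -> y = 6/7 -> 3/7 = 4/7
((!x <-> x) <-> (x -> x)) <-> (x -> y) = 2/7 <-> 4/7 = 5/7
!(((!x <-> x) <-> (x -> x)) <-> (x -> y)) = !5/7 = 2/7
((((y -> (z && y)) <-> x) <-> (!x && ((y && y) -> y))) <-> ((x <-> (y -> z)) <-> ((z -> x) -> (y && y)))) -> !(((!x <-> x) <-> (x -> x)) <-> (x -> y)) = 5/7 -> 2/7 = 4/7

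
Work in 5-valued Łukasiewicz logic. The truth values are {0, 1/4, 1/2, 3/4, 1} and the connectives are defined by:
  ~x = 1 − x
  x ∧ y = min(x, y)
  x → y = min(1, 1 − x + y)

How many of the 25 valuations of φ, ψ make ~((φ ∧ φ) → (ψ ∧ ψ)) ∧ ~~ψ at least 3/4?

0

value 1/2: 1 assignment
value 1/4: 5 assignments
value 0: 19 assignments
So 0 of the 25 assignments meet the threshold.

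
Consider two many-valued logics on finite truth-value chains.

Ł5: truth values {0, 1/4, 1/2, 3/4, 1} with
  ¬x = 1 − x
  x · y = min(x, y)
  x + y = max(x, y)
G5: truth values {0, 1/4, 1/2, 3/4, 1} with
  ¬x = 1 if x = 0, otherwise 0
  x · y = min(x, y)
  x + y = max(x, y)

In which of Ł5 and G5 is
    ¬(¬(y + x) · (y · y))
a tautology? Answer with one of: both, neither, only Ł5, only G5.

only G5

In Ł5: at x = 0, y = 1/4 the value is 3/4 — not a tautology.
In G5: every assignment gives 1 — tautology.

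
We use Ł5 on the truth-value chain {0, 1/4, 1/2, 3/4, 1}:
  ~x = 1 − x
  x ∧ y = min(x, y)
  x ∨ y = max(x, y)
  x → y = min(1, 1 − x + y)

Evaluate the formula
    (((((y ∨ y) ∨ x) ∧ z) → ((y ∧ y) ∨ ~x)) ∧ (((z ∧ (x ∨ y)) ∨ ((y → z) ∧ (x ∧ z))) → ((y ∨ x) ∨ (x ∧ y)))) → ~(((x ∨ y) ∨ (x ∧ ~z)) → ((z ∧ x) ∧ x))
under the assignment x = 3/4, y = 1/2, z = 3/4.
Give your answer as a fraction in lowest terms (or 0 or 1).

1/4

y ∨ y = 1/2 ∨ 1/2 = 1/2
(y ∨ y) ∨ x = 1/2 ∨ 3/4 = 3/4
((y ∨ y) ∨ x) ∧ z = 3/4 ∧ 3/4 = 3/4
y ∧ y = 1/2 ∧ 1/2 = 1/2
~x = ~3/4 = 1/4
(y ∧ y) ∨ ~x = 1/2 ∨ 1/4 = 1/2
(((y ∨ y) ∨ x) ∧ z) → ((y ∧ y) ∨ ~x) = 3/4 → 1/2 = 3/4
x ∨ y = 3/4 ∨ 1/2 = 3/4
z ∧ (x ∨ y) = 3/4 ∧ 3/4 = 3/4
y → z = 1/2 → 3/4 = 1
x ∧ z = 3/4 ∧ 3/4 = 3/4
(y → z) ∧ (x ∧ z) = 1 ∧ 3/4 = 3/4
(z ∧ (x ∨ y)) ∨ ((y → z) ∧ (x ∧ z)) = 3/4 ∨ 3/4 = 3/4
y ∨ x = 1/2 ∨ 3/4 = 3/4
x ∧ y = 3/4 ∧ 1/2 = 1/2
(y ∨ x) ∨ (x ∧ y) = 3/4 ∨ 1/2 = 3/4
((z ∧ (x ∨ y)) ∨ ((y → z) ∧ (x ∧ z))) → ((y ∨ x) ∨ (x ∧ y)) = 3/4 → 3/4 = 1
((((y ∨ y) ∨ x) ∧ z) → ((y ∧ y) ∨ ~x)) ∧ (((z ∧ (x ∨ y)) ∨ ((y → z) ∧ (x ∧ z))) → ((y ∨ x) ∨ (x ∧ y))) = 3/4 ∧ 1 = 3/4
x ∨ y = 3/4 ∨ 1/2 = 3/4
~z = ~3/4 = 1/4
x ∧ ~z = 3/4 ∧ 1/4 = 1/4
(x ∨ y) ∨ (x ∧ ~z) = 3/4 ∨ 1/4 = 3/4
z ∧ x = 3/4 ∧ 3/4 = 3/4
(z ∧ x) ∧ x = 3/4 ∧ 3/4 = 3/4
((x ∨ y) ∨ (x ∧ ~z)) → ((z ∧ x) ∧ x) = 3/4 → 3/4 = 1
~(((x ∨ y) ∨ (x ∧ ~z)) → ((z ∧ x) ∧ x)) = ~1 = 0
(((((y ∨ y) ∨ x) ∧ z) → ((y ∧ y) ∨ ~x)) ∧ (((z ∧ (x ∨ y)) ∨ ((y → z) ∧ (x ∧ z))) → ((y ∨ x) ∨ (x ∧ y)))) → ~(((x ∨ y) ∨ (x ∧ ~z)) → ((z ∧ x) ∧ x)) = 3/4 → 0 = 1/4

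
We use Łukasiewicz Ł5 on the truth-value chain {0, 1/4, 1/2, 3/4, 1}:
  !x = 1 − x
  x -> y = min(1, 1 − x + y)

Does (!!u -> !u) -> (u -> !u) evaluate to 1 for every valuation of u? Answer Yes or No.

u = 0 ↦ 1
u = 1/4 ↦ 1
u = 1/2 ↦ 1
u = 3/4 ↦ 1
u = 1 ↦ 1
Every assignment gives a value ≥ 1.

Yes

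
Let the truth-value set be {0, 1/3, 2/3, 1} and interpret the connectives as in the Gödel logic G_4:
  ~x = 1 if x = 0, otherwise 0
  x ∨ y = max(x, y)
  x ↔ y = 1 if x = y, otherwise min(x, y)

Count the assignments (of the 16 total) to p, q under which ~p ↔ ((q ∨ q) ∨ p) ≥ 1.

1

p = 0, q = 0 ↦ 0  <
p = 0, q = 1/3 ↦ 1/3  <
p = 0, q = 2/3 ↦ 2/3  <
p = 0, q = 1 ↦ 1  ≥
p = 1/3, q = 0 ↦ 0  <
p = 1/3, q = 1/3 ↦ 0  <
p = 1/3, q = 2/3 ↦ 0  <
p = 1/3, q = 1 ↦ 0  <
p = 2/3, q = 0 ↦ 0  <
p = 2/3, q = 1/3 ↦ 0  <
p = 2/3, q = 2/3 ↦ 0  <
p = 2/3, q = 1 ↦ 0  <
p = 1, q = 0 ↦ 0  <
p = 1, q = 1/3 ↦ 0  <
p = 1, q = 2/3 ↦ 0  <
p = 1, q = 1 ↦ 0  <
So 1 of the 16 assignments meets the threshold.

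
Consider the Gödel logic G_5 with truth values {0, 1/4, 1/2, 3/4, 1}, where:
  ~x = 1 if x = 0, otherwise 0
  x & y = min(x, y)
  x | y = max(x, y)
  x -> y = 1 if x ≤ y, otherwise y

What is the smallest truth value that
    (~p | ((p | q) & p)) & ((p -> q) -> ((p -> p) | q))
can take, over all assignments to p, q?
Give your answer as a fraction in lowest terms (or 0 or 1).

Take p = 1/4, q = 0:
~p = ~1/4 = 0
p | q = 1/4 | 0 = 1/4
(p | q) & p = 1/4 & 1/4 = 1/4
~p | ((p | q) & p) = 0 | 1/4 = 1/4
p -> q = 1/4 -> 0 = 0
p -> p = 1/4 -> 1/4 = 1
(p -> p) | q = 1 | 0 = 1
(p -> q) -> ((p -> p) | q) = 0 -> 1 = 1
(~p | ((p | q) & p)) & ((p -> q) -> ((p -> p) | q)) = 1/4 & 1 = 1/4
No assignment yields a value below 1/4, so this is the minimum.

1/4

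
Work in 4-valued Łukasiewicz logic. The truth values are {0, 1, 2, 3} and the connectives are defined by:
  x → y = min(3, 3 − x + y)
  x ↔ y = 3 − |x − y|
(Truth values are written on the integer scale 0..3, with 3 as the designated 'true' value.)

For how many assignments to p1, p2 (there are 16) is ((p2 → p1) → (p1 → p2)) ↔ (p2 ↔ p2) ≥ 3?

p1 = 0, p2 = 0 ↦ 3  ≥
p1 = 0, p2 = 1 ↦ 3  ≥
p1 = 0, p2 = 2 ↦ 3  ≥
p1 = 0, p2 = 3 ↦ 3  ≥
p1 = 1, p2 = 0 ↦ 2  <
p1 = 1, p2 = 1 ↦ 3  ≥
p1 = 1, p2 = 2 ↦ 3  ≥
p1 = 1, p2 = 3 ↦ 3  ≥
p1 = 2, p2 = 0 ↦ 1  <
p1 = 2, p2 = 1 ↦ 2  <
p1 = 2, p2 = 2 ↦ 3  ≥
p1 = 2, p2 = 3 ↦ 3  ≥
p1 = 3, p2 = 0 ↦ 0  <
p1 = 3, p2 = 1 ↦ 1  <
p1 = 3, p2 = 2 ↦ 2  <
p1 = 3, p2 = 3 ↦ 3  ≥
So 10 of the 16 assignments meet the threshold.

10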